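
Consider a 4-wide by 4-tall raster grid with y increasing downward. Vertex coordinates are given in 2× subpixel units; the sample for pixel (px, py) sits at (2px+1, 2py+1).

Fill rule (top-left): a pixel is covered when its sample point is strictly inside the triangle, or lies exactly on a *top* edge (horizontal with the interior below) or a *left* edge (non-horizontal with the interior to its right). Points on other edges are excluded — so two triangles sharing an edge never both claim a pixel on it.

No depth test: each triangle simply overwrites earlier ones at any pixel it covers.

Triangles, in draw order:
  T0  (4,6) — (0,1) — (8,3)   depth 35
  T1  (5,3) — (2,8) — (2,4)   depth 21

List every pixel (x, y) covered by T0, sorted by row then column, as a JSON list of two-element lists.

T0:
  2·area = 32
  edge (4, 6)→(0, 1): d=(-4,-5) top-left  bias=+0
  edge (0, 1)→(8, 3): d=(8,2) right/bottom  bias=-1
  edge (8, 3)→(4, 6): d=(-4,3) right/bottom  bias=-1
    (1,1)@(3, 3): e=[7,10,15] → X
    (2,1)@(5, 3): e=[17,6,9] → X
    (3,1)@(7, 3): e=[27,2,3] → X
    (1,2)@(3, 5): e=[-1,26,7] → .
    (2,2)@(5, 5): e=[9,22,1] → X
    (3,2)@(7, 5): e=[19,18,-5] → .
    (2,3)@(5, 7): e=[1,38,-7] → .
  covered (4 px):
    . . . .
    . X X X
    . . X .
    . . . .
T1:
  2·area = 12
  edge (5, 3)→(2, 8): d=(-3,5) right/bottom  bias=-1
  edge (2, 8)→(2, 4): d=(0,-4) top-left  bias=+0
  edge (2, 4)→(5, 3): d=(3,-1) top-left  bias=+0
    (2,1)@(5, 3): e=[0,12,0] → .  [on edge]
    (1,2)@(3, 5): e=[4,4,4] → X
    (2,2)@(5, 5): e=[-6,12,6] → .
    (1,3)@(3, 7): e=[-2,4,10] → .
  covered (1 px):
    . . . .
    . . . .
    . X . .
    . . . .

Final: [[1,1],[2,1],[3,1],[2,2]]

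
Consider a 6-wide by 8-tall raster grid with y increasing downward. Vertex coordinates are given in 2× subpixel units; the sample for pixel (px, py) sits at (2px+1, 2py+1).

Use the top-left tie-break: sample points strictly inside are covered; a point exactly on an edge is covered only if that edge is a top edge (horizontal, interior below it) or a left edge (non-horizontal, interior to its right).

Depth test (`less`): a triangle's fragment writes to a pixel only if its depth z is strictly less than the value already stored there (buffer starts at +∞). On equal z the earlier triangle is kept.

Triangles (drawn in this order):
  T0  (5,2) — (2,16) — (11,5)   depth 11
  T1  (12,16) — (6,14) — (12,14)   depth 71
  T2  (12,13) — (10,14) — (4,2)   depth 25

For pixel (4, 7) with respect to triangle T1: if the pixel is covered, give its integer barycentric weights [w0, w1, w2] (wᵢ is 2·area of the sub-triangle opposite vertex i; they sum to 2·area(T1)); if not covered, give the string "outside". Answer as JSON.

T0:
  2·area = 93  (B↔C swapped to make it positive)
  edge (5, 2)→(11, 5): d=(6,3) right/bottom  bias=-1
  edge (11, 5)→(2, 16): d=(-9,11) right/bottom  bias=-1
  edge (2, 16)→(5, 2): d=(3,-14) top-left  bias=+0
    (1,0)@(3, 1): e=[0,124,-31] → .  [on edge]
    (2,1)@(5, 3): e=[6,84,3] → X
    (3,1)@(7, 3): e=[0,62,31] → .  [on edge]
    (2,2)@(5, 5): e=[18,66,9] → X
    (3,2)@(7, 5): e=[12,44,37] → X
    (4,2)@(9, 5): e=[6,22,65] → X
    (5,2)@(11, 5): e=[0,0,93] → .  [on edge]
    (2,3)@(5, 7): e=[30,48,15] → X
    (5,3)@(11, 7): e=[12,-18,99] → .
    (2,4)@(5, 9): e=[42,30,21] → X
    (4,4)@(9, 9): e=[30,-14,77] → .
    (2,5)@(5, 11): e=[54,12,27] → X
  covered (11 px):
    . . . . . .
    . . X . . .
    . . X X X .
    . . X X X .
    . . X X . .
    . . X . . .
    . X . . . .
    . . . . . .
T1:
  2·area = 12
  edge (12, 16)→(6, 14): d=(-6,-2) top-left  bias=+0
  edge (6, 14)→(12, 14): d=(6,0) top-left  bias=+0
  edge (12, 14)→(12, 16): d=(0,2) right/bottom  bias=-1
    (1,6)@(3, 13): e=[0,-6,18] → .  [on edge]
    (4,7)@(9, 15): e=[0,6,6] → X  [on edge]
    (5,7)@(11, 15): e=[4,6,2] → X
  covered (2 px):
    . . . . . .
    . . . . . .
    . . . . . .
    . . . . . .
    . . . . . .
    . . . . . .
    . . . . . .
    . . . . X X
T2:
  2·area = 30
  edge (12, 13)→(10, 14): d=(-2,1) right/bottom  bias=-1
  edge (10, 14)→(4, 2): d=(-6,-12) top-left  bias=+0
  edge (4, 2)→(12, 13): d=(8,11) right/bottom  bias=-1
    (3,3)@(7, 7): e=[17,6,7] → X
    (4,3)@(9, 7): e=[15,30,-15] → .
    (3,4)@(7, 9): e=[13,-6,23] → .
    (4,4)@(9, 9): e=[11,18,1] → X
    (5,4)@(11, 9): e=[9,42,-21] → .
    (4,5)@(9, 11): e=[7,6,17] → X
    (5,5)@(11, 11): e=[5,30,-5] → .
    (4,6)@(9, 13): e=[3,-6,33] → .
    (5,6)@(11, 13): e=[1,18,11] → X
    (5,7)@(11, 15): e=[-3,6,27] → .
  covered (4 px):
    . . . . . .
    . . . . . .
    . . . . . .
    . . . X . .
    . . . . X .
    . . . . X .
    . . . . . X
    . . . . . .

Answer: [6,6,0]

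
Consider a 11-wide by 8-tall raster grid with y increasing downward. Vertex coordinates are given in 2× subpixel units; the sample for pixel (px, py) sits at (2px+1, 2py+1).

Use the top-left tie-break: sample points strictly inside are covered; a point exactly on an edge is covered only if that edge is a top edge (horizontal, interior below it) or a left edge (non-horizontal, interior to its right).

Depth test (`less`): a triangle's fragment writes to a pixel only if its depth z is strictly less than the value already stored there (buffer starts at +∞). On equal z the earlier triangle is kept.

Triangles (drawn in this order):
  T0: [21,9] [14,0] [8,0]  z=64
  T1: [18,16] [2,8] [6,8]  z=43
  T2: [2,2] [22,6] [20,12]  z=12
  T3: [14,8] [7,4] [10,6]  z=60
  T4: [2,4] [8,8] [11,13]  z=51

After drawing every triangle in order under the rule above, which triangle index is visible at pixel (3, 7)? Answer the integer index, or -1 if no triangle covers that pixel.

T0:
  2·area = 54  (B↔C swapped to make it positive)
  edge (21, 9)→(8, 0): d=(-13,-9) top-left  bias=+0
  edge (8, 0)→(14, 0): d=(6,0) top-left  bias=+0
  edge (14, 0)→(21, 9): d=(7,9) right/bottom  bias=-1
    (5,0)@(11, 1): e=[14,6,34] → █
    (6,0)@(13, 1): e=[32,6,16] → █
    (7,0)@(15, 1): e=[50,6,-2] → ·
    (5,1)@(11, 3): e=[-12,18,48] → ·
    (6,1)@(13, 3): e=[6,18,30] → █
    (7,1)@(15, 3): e=[24,18,12] → █
    (8,1)@(17, 3): e=[42,18,-6] → ·
    (6,2)@(13, 5): e=[-20,30,44] → ·
    (7,2)@(15, 5): e=[-2,30,26] → ·
    (8,2)@(17, 5): e=[16,30,8] → █
    (9,2)@(19, 5): e=[34,30,-10] → ·
    (8,3)@(17, 7): e=[-10,42,22] → ·
    (10,4)@(21, 9): e=[0,54,0] → ·  [on edge]
  covered (6 px):
    · · · · · █ █ · · · ·
    · · · · · · █ █ · · ·
    · · · · · · · · █ · ·
    · · · · · · · · · █ ·
    · · · · · · · · · · ·
    · · · · · · · · · · ·
    · · · · · · · · · · ·
    · · · · · · · · · · ·
T1:
  2·area = 32
  edge (18, 16)→(2, 8): d=(-16,-8) top-left  bias=+0
  edge (2, 8)→(6, 8): d=(4,0) top-left  bias=+0
  edge (6, 8)→(18, 16): d=(12,8) right/bottom  bias=-1
    (2,4)@(5, 9): e=[8,4,20] → █
    (3,4)@(7, 9): e=[24,4,4] → █
    (4,4)@(9, 9): e=[40,4,-12] → ·
    (2,5)@(5, 11): e=[-24,12,44] → ·
    (3,5)@(7, 11): e=[-8,12,28] → ·
    (4,5)@(9, 11): e=[8,12,12] → █
    (5,5)@(11, 11): e=[24,12,-4] → ·
    (4,6)@(9, 13): e=[-24,20,36] → ·
    (6,6)@(13, 13): e=[8,20,4] → █
    (7,6)@(15, 13): e=[24,20,-12] → ·
    (6,7)@(13, 15): e=[-24,28,28] → ·
  covered (4 px):
    · · · · · · · · · · ·
    · · · · · · · · · · ·
    · · · · · · · · · · ·
    · · · · · · · · · · ·
    · · █ █ · · · · · · ·
    · · · · █ · · · · · ·
    · · · · · · █ · · · ·
    · · · · · · · · · · ·
T2:
  2·area = 128
  edge (2, 2)→(22, 6): d=(20,4) right/bottom  bias=-1
  edge (22, 6)→(20, 12): d=(-2,6) right/bottom  bias=-1
  edge (20, 12)→(2, 2): d=(-18,-10) top-left  bias=+0
    (2,1)@(5, 3): e=[8,108,12] → █
    (3,1)@(7, 3): e=[0,96,32] → ·  [on edge]
    (2,2)@(5, 5): e=[48,104,-24] → ·
    (4,2)@(9, 5): e=[32,80,16] → █
    (5,2)@(11, 5): e=[24,68,36] → █
    (6,2)@(13, 5): e=[16,56,56] → █
    (7,2)@(15, 5): e=[8,44,76] → █
    (8,2)@(17, 5): e=[0,32,96] → ·  [on edge]
    (4,3)@(9, 7): e=[72,76,-20] → ·
    (5,3)@(11, 7): e=[64,64,0] → █  [on edge]
    (8,3)@(17, 7): e=[40,28,60] → █
    (9,3)@(19, 7): e=[32,16,80] → █
    (10,4)@(21, 9): e=[64,0,64] → ·  [on edge]
    (9,7)@(19, 15): e=[192,0,-64] → ·  [on edge]
  covered (15 px):
    · · · · · · · · · · ·
    · · █ · · · · · · · ·
    · · · · █ █ █ █ · · ·
    · · · · · █ █ █ █ █ █
    · · · · · · · █ █ █ ·
    · · · · · · · · · █ ·
    · · · · · · · · · · ·
    · · · · · · · · · · ·
T3:
  2·area = 2  (B↔C swapped to make it positive)
  edge (14, 8)→(10, 6): d=(-4,-2) top-left  bias=+0
  edge (10, 6)→(7, 4): d=(-3,-2) top-left  bias=+0
  edge (7, 4)→(14, 8): d=(7,4) right/bottom  bias=-1
  covered (0 px):
    · · · · · · · · · · ·
    · · · · · · · · · · ·
    · · · · · · · · · · ·
    · · · · · · · · · · ·
    · · · · · · · · · · ·
    · · · · · · · · · · ·
    · · · · · · · · · · ·
    · · · · · · · · · · ·
T4:
  2·area = 18
  edge (2, 4)→(8, 8): d=(6,4) right/bottom  bias=-1
  edge (8, 8)→(11, 13): d=(3,5) right/bottom  bias=-1
  edge (11, 13)→(2, 4): d=(-9,-9) top-left  bias=+0
    (0,1)@(1, 3): e=[-2,20,0] → ·  [on edge]
    (2,1)@(5, 3): e=[-18,0,36] → ·  [on edge]
    (1,2)@(3, 5): e=[2,16,0] → █  [on edge]
    (2,2)@(5, 5): e=[-6,6,18] → ·
    (1,3)@(3, 7): e=[14,22,-18] → ·
    (2,3)@(5, 7): e=[6,12,0] → █  [on edge]
    (3,3)@(7, 7): e=[-2,2,18] → ·
    (2,4)@(5, 9): e=[18,18,-18] → ·
    (3,4)@(7, 9): e=[10,8,0] → █  [on edge]
    (4,4)@(9, 9): e=[2,-2,18] → ·
    (3,5)@(7, 11): e=[22,14,-18] → ·
    (4,5)@(9, 11): e=[14,4,0] → █  [on edge]
    (5,6)@(11, 13): e=[18,0,0] → ·  [on edge]
    (6,7)@(13, 15): e=[22,-4,0] → ·  [on edge]
  covered (4 px):
    · · · · · · · · · · ·
    · · · · · · · · · · ·
    · █ · · · · · · · · ·
    · · █ · · · · · · · ·
    · · · █ · · · · · · ·
    · · · · █ · · · · · ·
    · · · · · · · · · · ·
    · · · · · · · · · · ·

Z-buffer (winner per pixel, '.' = empty):
  . . . . . 0 0 . . . .
  . . 2 . . . 0 0 . . .
  . 4 . . 2 2 2 2 0 . .
  . . 4 . . 2 2 2 2 2 2
  . . 1 1 . . . 2 2 2 .
  . . . . 1 . . . . 2 .
  . . . . . . 1 . . . .
  . . . . . . . . . . .

Result: -1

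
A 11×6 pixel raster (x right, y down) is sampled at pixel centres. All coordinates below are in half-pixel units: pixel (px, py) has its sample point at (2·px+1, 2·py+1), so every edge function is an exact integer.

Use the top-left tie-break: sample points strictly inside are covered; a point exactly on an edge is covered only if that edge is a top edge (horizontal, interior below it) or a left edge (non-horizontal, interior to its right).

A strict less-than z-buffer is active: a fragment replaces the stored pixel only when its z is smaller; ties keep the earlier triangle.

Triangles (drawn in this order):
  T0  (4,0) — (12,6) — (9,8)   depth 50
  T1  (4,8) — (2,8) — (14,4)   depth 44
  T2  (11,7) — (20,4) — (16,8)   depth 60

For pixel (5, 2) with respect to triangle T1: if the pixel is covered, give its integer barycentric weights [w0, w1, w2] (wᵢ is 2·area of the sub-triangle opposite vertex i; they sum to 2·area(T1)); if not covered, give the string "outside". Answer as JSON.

T0:
  2·area = 34
  edge (4, 0)→(12, 6): d=(8,6) right/bottom  bias=-1
  edge (12, 6)→(9, 8): d=(-3,2) right/bottom  bias=-1
  edge (9, 8)→(4, 0): d=(-5,-8) top-left  bias=+0
    (2,0)@(5, 1): e=[2,29,3] → #
    (3,0)@(7, 1): e=[-10,25,19] → ·
    (2,1)@(5, 3): e=[18,23,-7] → ·
    (3,1)@(7, 3): e=[6,19,9] → #
    (4,1)@(9, 3): e=[-6,15,25] → ·
    (3,2)@(7, 5): e=[22,13,-1] → ·
    (4,2)@(9, 5): e=[10,9,15] → #
    (5,2)@(11, 5): e=[-2,5,31] → ·
    (4,3)@(9, 7): e=[26,3,5] → #
    (5,3)@(11, 7): e=[14,-1,21] → ·
    (4,4)@(9, 9): e=[42,-3,-5] → ·
  covered (4 px):
    · · # · · · · · · · ·
    · · · # · · · · · · ·
    · · · · # · · · · · ·
    · · · · # · · · · · ·
    · · · · · · · · · · ·
    · · · · · · · · · · ·
T1:
  2·area = 8
  edge (4, 8)→(2, 8): d=(-2,0) right/bottom  bias=-1
  edge (2, 8)→(14, 4): d=(12,-4) top-left  bias=+0
  edge (14, 4)→(4, 8): d=(-10,4) right/bottom  bias=-1
    (8,1)@(17, 3): e=[10,0,-2] → ·  [on edge]
    (5,2)@(11, 5): e=[6,0,2] → #  [on edge]
    (6,2)@(13, 5): e=[6,8,-6] → ·
    (2,3)@(5, 7): e=[2,0,6] → #  [on edge]
    (3,3)@(7, 7): e=[2,8,-2] → ·
    (5,3)@(11, 7): e=[2,24,-18] → ·
    (2,4)@(5, 9): e=[-2,24,-14] → ·
  covered (2 px):
    · · · · · · · · · · ·
    · · · · · · · · · · ·
    · · · · · # · · · · ·
    · · # · · · · · · · ·
    · · · · · · · · · · ·
    · · · · · · · · · · ·
T2:
  2·area = 24
  edge (11, 7)→(20, 4): d=(9,-3) top-left  bias=+0
  edge (20, 4)→(16, 8): d=(-4,4) right/bottom  bias=-1
  edge (16, 8)→(11, 7): d=(-5,-1) top-left  bias=+0
    (10,1)@(21, 3): e=[-6,0,30] → ·  [on edge]
    (0,2)@(1, 5): e=[-48,72,0] → ·  [on edge]
    (8,2)@(17, 5): e=[0,8,16] → #  [on edge]
    (9,2)@(19, 5): e=[6,0,18] → ·  [on edge]
    (5,3)@(11, 7): e=[0,24,0] → #  [on edge]
    (6,3)@(13, 7): e=[6,16,2] → #
    (7,3)@(15, 7): e=[12,8,4] → #
    (8,3)@(17, 7): e=[18,0,6] → ·  [on edge]
    (2,4)@(5, 9): e=[0,40,-16] → ·  [on edge]
    (5,4)@(11, 9): e=[18,16,-10] → ·
    (6,4)@(13, 9): e=[24,8,-8] → ·
    (7,4)@(15, 9): e=[30,0,-6] → ·  [on edge]
    (10,4)@(21, 9): e=[48,-24,0] → ·  [on edge]
    (6,5)@(13, 11): e=[42,0,-18] → ·  [on edge]
  covered (4 px):
    · · · · · · · · · · ·
    · · · · · · · · · · ·
    · · · · · · · · # · ·
    · · · · · # # # · · ·
    · · · · · · · · · · ·
    · · · · · · · · · · ·

Answer: [0,2,6]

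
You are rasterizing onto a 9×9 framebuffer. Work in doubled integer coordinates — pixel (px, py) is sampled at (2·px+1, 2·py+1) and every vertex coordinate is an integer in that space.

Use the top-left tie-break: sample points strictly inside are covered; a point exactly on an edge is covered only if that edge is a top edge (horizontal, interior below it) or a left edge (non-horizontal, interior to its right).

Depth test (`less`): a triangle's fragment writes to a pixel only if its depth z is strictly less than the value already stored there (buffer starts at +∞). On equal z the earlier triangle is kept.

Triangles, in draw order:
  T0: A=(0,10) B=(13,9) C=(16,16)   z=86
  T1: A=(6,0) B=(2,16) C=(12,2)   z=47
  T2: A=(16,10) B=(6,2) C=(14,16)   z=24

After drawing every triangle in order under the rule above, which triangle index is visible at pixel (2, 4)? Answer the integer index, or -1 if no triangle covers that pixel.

T0:
  2·area = 94
  edge (0, 10)→(13, 9): d=(13,-1) top-left  bias=+0
  edge (13, 9)→(16, 16): d=(3,7) right/bottom  bias=-1
  edge (16, 16)→(0, 10): d=(-16,-6) top-left  bias=+0
    (6,4)@(13, 9): e=[0,0,94] → ·  [on edge]
    (1,5)@(3, 11): e=[16,76,2] → █
    (2,5)@(5, 11): e=[18,62,14] → █
    (3,5)@(7, 11): e=[20,48,26] → █
    (4,5)@(9, 11): e=[22,34,38] → █
    (5,5)@(11, 11): e=[24,20,50] → █
    (6,5)@(13, 11): e=[26,6,62] → █
    (7,5)@(15, 11): e=[28,-8,74] → ·
    (1,6)@(3, 13): e=[42,82,-30] → ·
    (2,6)@(5, 13): e=[44,68,-18] → ·
    (3,6)@(7, 13): e=[46,54,-6] → ·
    (4,6)@(9, 13): e=[48,40,6] → █
  covered (10 px):
    · · · · · · · · ·
    · · · · · · · · ·
    · · · · · · · · ·
    · · · · · · · · ·
    · · · · · · · · ·
    · █ █ █ █ █ █ · ·
    · · · · █ █ █ · ·
    · · · · · · · █ ·
    · · · · · · · · ·
T1:
  2·area = 104  (B↔C swapped to make it positive)
  edge (6, 0)→(12, 2): d=(6,2) right/bottom  bias=-1
  edge (12, 2)→(2, 16): d=(-10,14) right/bottom  bias=-1
  edge (2, 16)→(6, 0): d=(4,-16) top-left  bias=+0
    (3,0)@(7, 1): e=[4,80,20] → █
    (4,0)@(9, 1): e=[0,52,52] → ·  [on edge]
    (3,1)@(7, 3): e=[16,60,28] → █
    (4,1)@(9, 3): e=[12,32,60] → █
    (5,1)@(11, 3): e=[8,4,92] → █
    (6,1)@(13, 3): e=[4,-24,124] → ·
    (7,1)@(15, 3): e=[0,-52,156] → ·  [on edge]
    (2,2)@(5, 5): e=[32,68,4] → █
    (5,2)@(11, 5): e=[20,-16,100] → ·
    (2,3)@(5, 7): e=[44,48,12] → █
    (4,3)@(9, 7): e=[36,-8,76] → ·
    (2,4)@(5, 9): e=[56,28,20] → █
    (3,4)@(7, 9): e=[52,0,52] → ·  [on edge]
  covered (12 px):
    · · · █ · · · · ·
    · · · █ █ █ · · ·
    · · █ █ █ · · · ·
    · · █ █ · · · · ·
    · · █ · · · · · ·
    · · █ · · · · · ·
    · █ · · · · · · ·
    · · · · · · · · ·
    · · · · · · · · ·
T2:
  2·area = 76  (B↔C swapped to make it positive)
  edge (16, 10)→(14, 16): d=(-2,6) right/bottom  bias=-1
  edge (14, 16)→(6, 2): d=(-8,-14) top-left  bias=+0
  edge (6, 2)→(16, 10): d=(10,8) right/bottom  bias=-1
    (3,1)@(7, 3): e=[68,6,2] → █
    (4,1)@(9, 3): e=[56,34,-14] → ·
    (3,2)@(7, 5): e=[64,-10,22] → ·
    (4,2)@(9, 5): e=[52,18,6] → █
    (5,2)@(11, 5): e=[40,46,-10] → ·
    (4,3)@(9, 7): e=[48,2,26] → █
    (5,3)@(11, 7): e=[36,30,10] → █
    (6,3)@(13, 7): e=[24,58,-6] → ·
    (8,3)@(17, 7): e=[0,114,-38] → ·  [on edge]
    (4,4)@(9, 9): e=[44,-14,46] → ·
    (5,4)@(11, 9): e=[32,14,30] → █
    (6,4)@(13, 9): e=[20,42,14] → █
    (7,6)@(15, 13): e=[0,38,38] → ·  [on edge]
  covered (9 px):
    · · · · · · · · ·
    · · · █ · · · · ·
    · · · · █ · · · ·
    · · · · █ █ · · ·
    · · · · · █ █ · ·
    · · · · · · █ █ ·
    · · · · · · █ · ·
    · · · · · · · · ·
    · · · · · · · · ·

Z-buffer (winner per pixel, '.' = empty):
  . . . 1 . . . . .
  . . . 2 1 1 . . .
  . . 1 1 2 . . . .
  . . 1 1 2 2 . . .
  . . 1 . . 2 2 . .
  . 0 1 0 0 0 2 2 .
  . 1 . . 0 0 2 . .
  . . . . . . . 0 .
  . . . . . . . . .

Result: 1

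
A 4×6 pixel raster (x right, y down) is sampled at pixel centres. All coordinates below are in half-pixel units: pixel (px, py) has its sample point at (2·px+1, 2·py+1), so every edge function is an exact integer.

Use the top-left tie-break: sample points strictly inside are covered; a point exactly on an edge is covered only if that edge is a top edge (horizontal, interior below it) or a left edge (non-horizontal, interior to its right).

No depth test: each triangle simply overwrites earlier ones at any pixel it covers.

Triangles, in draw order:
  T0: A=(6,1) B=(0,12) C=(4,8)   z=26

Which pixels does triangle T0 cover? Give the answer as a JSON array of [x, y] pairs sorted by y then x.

T0:
  2·area = 20  (B↔C swapped to make it positive)
  edge (6, 1)→(4, 8): d=(-2,7) right/bottom  bias=-1
  edge (4, 8)→(0, 12): d=(-4,4) right/bottom  bias=-1
  edge (0, 12)→(6, 1): d=(6,-11) top-left  bias=+0
    (2,1)@(5, 3): e=[3,16,1] → █
    (3,1)@(7, 3): e=[-11,8,23] → ·
    (2,2)@(5, 5): e=[-1,8,13] → ·
    (3,2)@(7, 5): e=[-15,0,35] → ·  [on edge]
    (1,3)@(3, 7): e=[9,8,3] → █
    (2,3)@(5, 7): e=[-5,0,25] → ·  [on edge]
    (1,4)@(3, 9): e=[5,0,15] → ·  [on edge]
    (0,5)@(1, 11): e=[15,0,5] → ·  [on edge]
  covered (2 px):
    · · · ·
    · · █ ·
    · · · ·
    · █ · ·
    · · · ·
    · · · ·

Result: [[2,1],[1,3]]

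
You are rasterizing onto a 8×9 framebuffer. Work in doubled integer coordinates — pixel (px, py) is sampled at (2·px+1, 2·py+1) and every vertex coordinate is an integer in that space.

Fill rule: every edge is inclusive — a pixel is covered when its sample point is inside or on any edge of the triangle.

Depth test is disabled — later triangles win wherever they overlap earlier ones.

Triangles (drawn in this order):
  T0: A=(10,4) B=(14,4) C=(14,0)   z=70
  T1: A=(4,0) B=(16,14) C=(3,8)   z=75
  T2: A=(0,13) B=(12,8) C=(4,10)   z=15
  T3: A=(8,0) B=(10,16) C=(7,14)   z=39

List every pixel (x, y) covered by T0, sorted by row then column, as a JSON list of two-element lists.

T0:
  2·area = 16  (B↔C swapped to make it positive)
  edge (10, 4)→(14, 0): d=(4,-4) inclusive
  edge (14, 0)→(14, 4): d=(0,4) inclusive
  edge (14, 4)→(10, 4): d=(-4,0) inclusive
    (6,0)@(13, 1): e=[0,4,12] → #  [on edge]
    (7,0)@(15, 1): e=[8,-4,12] → ·
    (5,1)@(11, 3): e=[0,12,4] → #  [on edge]
    (7,1)@(15, 3): e=[16,-4,4] → ·
    (4,2)@(9, 5): e=[0,20,-4] → ·  [on edge]
    (5,2)@(11, 5): e=[8,12,-4] → ·
    (6,2)@(13, 5): e=[16,4,-4] → ·
    (3,3)@(7, 7): e=[0,28,-12] → ·  [on edge]
    (2,4)@(5, 9): e=[0,36,-20] → ·  [on edge]
    (1,5)@(3, 11): e=[0,44,-28] → ·  [on edge]
    (0,6)@(1, 13): e=[0,52,-36] → ·  [on edge]
  covered (3 px):
    · · · · · · # ·
    · · · · · # # ·
    · · · · · · · ·
    · · · · · · · ·
    · · · · · · · ·
    · · · · · · · ·
    · · · · · · · ·
    · · · · · · · ·
    · · · · · · · ·
T1:
  2·area = 110
  edge (4, 0)→(16, 14): d=(12,14) inclusive
  edge (16, 14)→(3, 8): d=(-13,-6) inclusive
  edge (3, 8)→(4, 0): d=(1,-8) inclusive
    (2,1)@(5, 3): e=[22,77,11] → #
    (3,1)@(7, 3): e=[-6,89,27] → ·
    (2,2)@(5, 5): e=[46,51,13] → #
    (3,2)@(7, 5): e=[18,63,29] → #
    (4,2)@(9, 5): e=[-10,75,45] → ·
    (2,3)@(5, 7): e=[70,25,15] → #
    (4,3)@(9, 7): e=[14,49,47] → #
    (5,3)@(11, 7): e=[-14,61,63] → ·
    (2,4)@(5, 9): e=[94,-1,17] → ·
    (3,4)@(7, 9): e=[66,11,33] → #
    (5,4)@(11, 9): e=[10,35,65] → #
    (6,4)@(13, 9): e=[-18,47,81] → ·
  covered (12 px):
    · · · · · · · ·
    · · # · · · · ·
    · · # # · · · ·
    · · # # # · · ·
    · · · # # # · ·
    · · · · · # # ·
    · · · · · · · #
    · · · · · · · ·
    · · · · · · · ·
T2:
  2·area = 16  (B↔C swapped to make it positive)
  edge (0, 13)→(4, 10): d=(4,-3) inclusive
  edge (4, 10)→(12, 8): d=(8,-2) inclusive
  edge (12, 8)→(0, 13): d=(-12,5) inclusive
    (4,4)@(9, 9): e=[11,2,3] → #
    (5,4)@(11, 9): e=[17,6,-7] → ·
    (1,5)@(3, 11): e=[1,6,9] → #
    (2,5)@(5, 11): e=[7,10,-1] → ·
    (4,5)@(9, 11): e=[19,18,-21] → ·
    (1,6)@(3, 13): e=[9,22,-15] → ·
  covered (2 px):
    · · · · · · · ·
    · · · · · · · ·
    · · · · · · · ·
    · · · · · · · ·
    · · · · # · · ·
    · # · · · · · ·
    · · · · · · · ·
    · · · · · · · ·
    · · · · · · · ·
T3:
  2·area = 44
  edge (8, 0)→(10, 16): d=(2,16) inclusive
  edge (10, 16)→(7, 14): d=(-3,-2) inclusive
  edge (7, 14)→(8, 0): d=(1,-14) inclusive
    (4,4)@(9, 9): e=[2,19,23] → #
    (5,4)@(11, 9): e=[-30,23,51] → ·
    (4,5)@(9, 11): e=[6,13,25] → #
    (5,5)@(11, 11): e=[-26,17,53] → ·
    (4,6)@(9, 13): e=[10,7,27] → #
    (5,6)@(11, 13): e=[-22,11,55] → ·
    (4,7)@(9, 15): e=[14,1,29] → #
    (5,7)@(11, 15): e=[-18,5,57] → ·
    (4,8)@(9, 17): e=[18,-5,31] → ·
  covered (4 px):
    · · · · · · · ·
    · · · · · · · ·
    · · · · · · · ·
    · · · · · · · ·
    · · · · # · · ·
    · · · · # · · ·
    · · · · # · · ·
    · · · · # · · ·
    · · · · · · · ·

Final: [[6,0],[5,1],[6,1]]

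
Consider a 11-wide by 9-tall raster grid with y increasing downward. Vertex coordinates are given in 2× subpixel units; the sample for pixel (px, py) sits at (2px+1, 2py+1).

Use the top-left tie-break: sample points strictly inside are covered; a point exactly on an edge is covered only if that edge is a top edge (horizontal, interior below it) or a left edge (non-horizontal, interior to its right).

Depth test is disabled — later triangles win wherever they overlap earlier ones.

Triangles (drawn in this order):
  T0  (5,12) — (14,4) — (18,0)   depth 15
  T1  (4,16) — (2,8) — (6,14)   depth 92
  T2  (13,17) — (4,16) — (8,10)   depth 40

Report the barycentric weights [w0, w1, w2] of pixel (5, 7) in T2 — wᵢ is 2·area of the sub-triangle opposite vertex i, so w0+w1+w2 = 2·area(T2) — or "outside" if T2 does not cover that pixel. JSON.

T0:
  2·area = 4  (B↔C swapped to make it positive)
  edge (5, 12)→(18, 0): d=(13,-12) top-left  bias=+0
  edge (18, 0)→(14, 4): d=(-4,4) right/bottom  bias=-1
  edge (14, 4)→(5, 12): d=(-9,8) right/bottom  bias=-1
    (8,0)@(17, 1): e=[1,0,3] → ·  [on edge]
    (7,1)@(15, 3): e=[3,0,1] → ·  [on edge]
    (6,2)@(13, 5): e=[5,0,-1] → ·  [on edge]
    (5,3)@(11, 7): e=[7,0,-3] → ·  [on edge]
    (4,4)@(9, 9): e=[9,0,-5] → ·  [on edge]
    (3,5)@(7, 11): e=[11,0,-7] → ·  [on edge]
    (2,6)@(5, 13): e=[13,0,-9] → ·  [on edge]
    (1,7)@(3, 15): e=[15,0,-11] → ·  [on edge]
    (0,8)@(1, 17): e=[17,0,-13] → ·  [on edge]
  covered (0 px):
    · · · · · · · · · · ·
    · · · · · · · · · · ·
    · · · · · · · · · · ·
    · · · · · · · · · · ·
    · · · · · · · · · · ·
    · · · · · · · · · · ·
    · · · · · · · · · · ·
    · · · · · · · · · · ·
    · · · · · · · · · · ·
T1:
  2·area = 20
  edge (4, 16)→(2, 8): d=(-2,-8) top-left  bias=+0
  edge (2, 8)→(6, 14): d=(4,6) right/bottom  bias=-1
  edge (6, 14)→(4, 16): d=(-2,2) right/bottom  bias=-1
    (9,0)@(19, 1): e=[150,-130,0] → ·  [on edge]
    (8,1)@(17, 3): e=[130,-110,0] → ·  [on edge]
    (7,2)@(15, 5): e=[110,-90,0] → ·  [on edge]
    (6,3)@(13, 7): e=[90,-70,0] → ·  [on edge]
    (5,4)@(11, 9): e=[70,-50,0] → ·  [on edge]
    (1,5)@(3, 11): e=[2,6,12] → #
    (2,5)@(5, 11): e=[18,-6,8] → ·
    (4,5)@(9, 11): e=[50,-30,0] → ·  [on edge]
    (1,6)@(3, 13): e=[-2,14,8] → ·
    (2,6)@(5, 13): e=[14,2,4] → #
    (3,6)@(7, 13): e=[30,-10,0] → ·  [on edge]
    (2,7)@(5, 15): e=[10,10,0] → ·  [on edge]
    (1,8)@(3, 17): e=[-10,30,0] → ·  [on edge]
  covered (2 px):
    · · · · · · · · · · ·
    · · · · · · · · · · ·
    · · · · · · · · · · ·
    · · · · · · · · · · ·
    · · · · · · · · · · ·
    · # · · · · · · · · ·
    · · # · · · · · · · ·
    · · · · · · · · · · ·
    · · · · · · · · · · ·
T2:
  2·area = 58
  edge (13, 17)→(4, 16): d=(-9,-1) top-left  bias=+0
  edge (4, 16)→(8, 10): d=(4,-6) top-left  bias=+0
  edge (8, 10)→(13, 17): d=(5,7) right/bottom  bias=-1
    (1,1)@(3, 3): e=[116,-58,0] → ·  [on edge]
    (3,6)@(7, 13): e=[30,6,22] → #
    (4,6)@(9, 13): e=[32,18,8] → #
    (5,6)@(11, 13): e=[34,30,-6] → ·
    (2,7)@(5, 15): e=[10,2,46] → #
    (5,7)@(11, 15): e=[16,38,4] → #
    (6,7)@(13, 15): e=[18,50,-10] → ·
    (2,8)@(5, 17): e=[-8,10,56] → ·
    (3,8)@(7, 17): e=[-6,22,42] → ·
    (4,8)@(9, 17): e=[-4,34,28] → ·
    (5,8)@(11, 17): e=[-2,46,14] → ·
    (6,8)@(13, 17): e=[0,58,0] → ·  [on edge]
  covered (6 px):
    · · · · · · · · · · ·
    · · · · · · · · · · ·
    · · · · · · · · · · ·
    · · · · · · · · · · ·
    · · · · · · · · · · ·
    · · · · · · · · · · ·
    · · · # # · · · · · ·
    · · # # # # · · · · ·
    · · · · · · · · · · ·

Answer: [38,4,16]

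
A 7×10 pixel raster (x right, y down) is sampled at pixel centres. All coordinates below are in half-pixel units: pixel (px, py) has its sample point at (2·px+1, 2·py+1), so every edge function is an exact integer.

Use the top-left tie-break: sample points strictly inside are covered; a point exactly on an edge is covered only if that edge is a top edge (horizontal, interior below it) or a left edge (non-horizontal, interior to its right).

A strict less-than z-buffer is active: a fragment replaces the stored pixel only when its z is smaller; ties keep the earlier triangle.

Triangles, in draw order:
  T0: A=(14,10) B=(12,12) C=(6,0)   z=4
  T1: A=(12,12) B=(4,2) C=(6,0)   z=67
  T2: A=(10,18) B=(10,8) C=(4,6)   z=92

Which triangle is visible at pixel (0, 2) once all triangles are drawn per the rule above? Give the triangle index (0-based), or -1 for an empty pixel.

T0:
  2·area = 36
  edge (14, 10)→(12, 12): d=(-2,2) right/bottom  bias=-1
  edge (12, 12)→(6, 0): d=(-6,-12) top-left  bias=+0
  edge (6, 0)→(14, 10): d=(8,10) right/bottom  bias=-1
    (4,2)@(9, 5): e=[20,6,10] → #
    (5,2)@(11, 5): e=[16,30,-10] → ·
    (4,3)@(9, 7): e=[16,-6,26] → ·
    (5,3)@(11, 7): e=[12,18,6] → #
    (6,3)@(13, 7): e=[8,42,-14] → ·
    (5,4)@(11, 9): e=[8,6,22] → #
    (6,4)@(13, 9): e=[4,30,2] → #
    (5,5)@(11, 11): e=[4,-6,38] → ·
    (6,5)@(13, 11): e=[0,18,18] → ·  [on edge]
    (5,6)@(11, 13): e=[0,-18,54] → ·  [on edge]
    (4,7)@(9, 15): e=[0,-54,90] → ·  [on edge]
    (3,8)@(7, 17): e=[0,-90,126] → ·  [on edge]
    (2,9)@(5, 19): e=[0,-126,162] → ·  [on edge]
  covered (4 px):
    · · · · · · ·
    · · · · · · ·
    · · · · # · ·
    · · · · · # ·
    · · · · · # #
    · · · · · · ·
    · · · · · · ·
    · · · · · · ·
    · · · · · · ·
    · · · · · · ·
T1:
  2·area = 36
  edge (12, 12)→(4, 2): d=(-8,-10) top-left  bias=+0
  edge (4, 2)→(6, 0): d=(2,-2) top-left  bias=+0
  edge (6, 0)→(12, 12): d=(6,12) right/bottom  bias=-1
    (2,0)@(5, 1): e=[18,0,18] → #  [on edge]
    (3,0)@(7, 1): e=[38,4,-6] → ·
    (1,1)@(3, 3): e=[-18,0,54] → ·  [on edge]
    (2,1)@(5, 3): e=[2,4,30] → #
    (3,1)@(7, 3): e=[22,8,6] → #
    (4,1)@(9, 3): e=[42,12,-18] → ·
    (0,2)@(1, 5): e=[-54,0,90] → ·  [on edge]
    (2,2)@(5, 5): e=[-14,8,42] → ·
    (3,2)@(7, 5): e=[6,12,18] → #
    (4,2)@(9, 5): e=[26,16,-6] → ·
    (3,3)@(7, 7): e=[-10,16,30] → ·
    (4,3)@(9, 7): e=[10,20,6] → #
  covered (5 px):
    · · # · · · ·
    · · # # · · ·
    · · · # · · ·
    · · · · # · ·
    · · · · · · ·
    · · · · · · ·
    · · · · · · ·
    · · · · · · ·
    · · · · · · ·
    · · · · · · ·
T2:
  2·area = 60  (B↔C swapped to make it positive)
  edge (10, 18)→(4, 6): d=(-6,-12) top-left  bias=+0
  edge (4, 6)→(10, 8): d=(6,2) right/bottom  bias=-1
  edge (10, 8)→(10, 18): d=(0,10) right/bottom  bias=-1
    (0,2)@(1, 5): e=[-30,0,90] → ·  [on edge]
    (2,3)@(5, 7): e=[6,4,50] → #
    (3,3)@(7, 7): e=[30,0,30] → ·  [on edge]
    (2,4)@(5, 9): e=[-6,16,50] → ·
    (3,4)@(7, 9): e=[18,12,30] → #
    (4,4)@(9, 9): e=[42,8,10] → #
    (5,4)@(11, 9): e=[66,4,-10] → ·
    (6,4)@(13, 9): e=[90,0,-30] → ·  [on edge]
    (3,5)@(7, 11): e=[6,24,30] → #
    (5,5)@(11, 11): e=[54,16,-10] → ·
    (3,6)@(7, 13): e=[-6,36,30] → ·
    (4,6)@(9, 13): e=[18,32,10] → #
  covered (7 px):
    · · · · · · ·
    · · · · · · ·
    · · · · · · ·
    · · # · · · ·
    · · · # # · ·
    · · · # # · ·
    · · · · # · ·
    · · · · # · ·
    · · · · · · ·
    · · · · · · ·

Z-buffer (winner per pixel, '.' = empty):
  . . 1 . . . .
  . . 1 1 . . .
  . . . 1 0 . .
  . . 2 . 1 0 .
  . . . 2 2 0 0
  . . . 2 2 . .
  . . . . 2 . .
  . . . . 2 . .
  . . . . . . .
  . . . . . . .

Answer: -1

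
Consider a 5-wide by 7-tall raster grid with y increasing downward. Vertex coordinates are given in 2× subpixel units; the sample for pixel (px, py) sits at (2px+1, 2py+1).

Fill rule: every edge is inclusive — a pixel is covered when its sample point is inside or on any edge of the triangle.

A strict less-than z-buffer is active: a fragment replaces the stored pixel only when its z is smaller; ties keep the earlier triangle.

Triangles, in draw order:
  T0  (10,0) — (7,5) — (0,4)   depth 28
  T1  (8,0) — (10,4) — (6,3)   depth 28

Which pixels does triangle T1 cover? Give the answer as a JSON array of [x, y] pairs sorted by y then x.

T0:
  2·area = 38
  edge (10, 0)→(7, 5): d=(-3,5) inclusive
  edge (7, 5)→(0, 4): d=(-7,-1) inclusive
  edge (0, 4)→(10, 0): d=(10,-4) inclusive
    (4,0)@(9, 1): e=[2,30,6] → █
    (1,1)@(3, 3): e=[26,10,2] → █
    (2,1)@(5, 3): e=[16,12,10] → █
    (3,1)@(7, 3): e=[6,14,18] → █
    (4,1)@(9, 3): e=[-4,16,26] → ·
    (1,2)@(3, 5): e=[20,-4,22] → ·
    (2,2)@(5, 5): e=[10,-2,30] → ·
    (3,2)@(7, 5): e=[0,0,38] → █  [on edge]
    (4,2)@(9, 5): e=[-10,2,46] → ·
    (3,3)@(7, 7): e=[-6,-14,58] → ·
  covered (5 px):
    · · · · █
    · █ █ █ ·
    · · · █ ·
    · · · · ·
    · · · · ·
    · · · · ·
    · · · · ·
T1:
  2·area = 14
  edge (8, 0)→(10, 4): d=(2,4) inclusive
  edge (10, 4)→(6, 3): d=(-4,-1) inclusive
  edge (6, 3)→(8, 0): d=(2,-3) inclusive
    (3,1)@(7, 3): e=[10,1,3] → █
    (4,1)@(9, 3): e=[2,3,9] → █
    (3,2)@(7, 5): e=[14,-7,7] → ·
    (4,2)@(9, 5): e=[6,-5,13] → ·
  covered (2 px):
    · · · · ·
    · · · █ █
    · · · · ·
    · · · · ·
    · · · · ·
    · · · · ·
    · · · · ·

Final: [[3,1],[4,1]]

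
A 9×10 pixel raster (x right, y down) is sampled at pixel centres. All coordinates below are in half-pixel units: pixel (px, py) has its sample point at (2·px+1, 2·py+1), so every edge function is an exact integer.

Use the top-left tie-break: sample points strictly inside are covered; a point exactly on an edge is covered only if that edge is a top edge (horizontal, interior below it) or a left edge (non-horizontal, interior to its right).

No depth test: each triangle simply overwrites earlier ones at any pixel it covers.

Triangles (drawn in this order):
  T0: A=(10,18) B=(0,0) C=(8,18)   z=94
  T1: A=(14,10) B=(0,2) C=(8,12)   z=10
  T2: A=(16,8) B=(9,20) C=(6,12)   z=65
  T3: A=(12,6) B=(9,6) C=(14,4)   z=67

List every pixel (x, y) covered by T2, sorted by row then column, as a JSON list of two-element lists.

T0:
  2·area = 36  (B↔C swapped to make it positive)
  edge (10, 18)→(8, 18): d=(-2,0) right/bottom  bias=-1
  edge (8, 18)→(0, 0): d=(-8,-18) top-left  bias=+0
  edge (0, 0)→(10, 18): d=(10,18) right/bottom  bias=-1
    (2,4)@(5, 9): e=[18,18,0] → .  [on edge]
    (2,5)@(5, 11): e=[14,2,20] → X
    (3,5)@(7, 11): e=[14,38,-16] → .
    (2,6)@(5, 13): e=[10,-14,40] → .
    (3,6)@(7, 13): e=[10,22,4] → X
    (4,6)@(9, 13): e=[10,58,-32] → .
    (3,7)@(7, 15): e=[6,6,24] → X
    (4,7)@(9, 15): e=[6,42,-12] → .
    (3,8)@(7, 17): e=[2,-10,44] → .
    (4,8)@(9, 17): e=[2,26,8] → X
    (5,8)@(11, 17): e=[2,62,-28] → .
    (4,9)@(9, 19): e=[-2,10,28] → .
  covered (4 px):
    . . . . . . . . .
    . . . . . . . . .
    . . . . . . . . .
    . . . . . . . . .
    . . . . . . . . .
    . . X . . . . . .
    . . . X . . . . .
    . . . X . . . . .
    . . . . X . . . .
    . . . . . . . . .
T1:
  2·area = 76  (B↔C swapped to make it positive)
  edge (14, 10)→(8, 12): d=(-6,2) right/bottom  bias=-1
  edge (8, 12)→(0, 2): d=(-8,-10) top-left  bias=+0
  edge (0, 2)→(14, 10): d=(14,8) right/bottom  bias=-1
    (0,1)@(1, 3): e=[68,2,6] → X
    (1,1)@(3, 3): e=[64,22,-10] → .
    (0,2)@(1, 5): e=[56,-14,34] → .
    (1,2)@(3, 5): e=[52,6,18] → X
    (2,2)@(5, 5): e=[48,26,2] → X
    (3,2)@(7, 5): e=[44,46,-14] → .
    (1,3)@(3, 7): e=[40,-10,46] → .
    (2,3)@(5, 7): e=[36,10,30] → X
    (3,3)@(7, 7): e=[32,30,14] → X
    (4,3)@(9, 7): e=[28,50,-2] → .
    (2,4)@(5, 9): e=[24,-6,58] → .
    (3,4)@(7, 9): e=[20,14,42] → X
    (8,4)@(17, 9): e=[0,114,-38] → .  [on edge]
    (5,5)@(11, 11): e=[0,38,38] → .  [on edge]
    (2,6)@(5, 13): e=[0,-38,114] → .  [on edge]
  covered (9 px):
    . . . . . . . . .
    X . . . . . . . .
    . X X . . . . . .
    . . X X . . . . .
    . . . X X X . . .
    . . . . X . . . .
    . . . . . . . . .
    . . . . . . . . .
    . . . . . . . . .
    . . . . . . . . .
T2:
  2·area = 92
  edge (16, 8)→(9, 20): d=(-7,12) right/bottom  bias=-1
  edge (9, 20)→(6, 12): d=(-3,-8) top-left  bias=+0
  edge (6, 12)→(16, 8): d=(10,-4) top-left  bias=+0
    (7,4)@(15, 9): e=[5,81,6] → X
    (8,4)@(17, 9): e=[-19,97,14] → .
    (4,5)@(9, 11): e=[63,27,2] → X
    (5,5)@(11, 11): e=[39,43,10] → X
    (6,5)@(13, 11): e=[15,59,18] → X
    (7,5)@(15, 11): e=[-9,75,26] → .
    (3,6)@(7, 13): e=[73,5,14] → X
    (7,6)@(15, 13): e=[-23,69,46] → .
    (3,7)@(7, 15): e=[59,-1,34] → .
    (4,7)@(9, 15): e=[35,15,42] → X
    (6,7)@(13, 15): e=[-13,47,58] → .
    (4,8)@(9, 17): e=[21,9,62] → X
  covered (12 px):
    . . . . . . . . .
    . . . . . . . . .
    . . . . . . . . .
    . . . . . . . . .
    . . . . . . . X .
    . . . . X X X . .
    . . . X X X X . .
    . . . . X X . . .
    . . . . X . . . .
    . . . . X . . . .
T3:
  2·area = 6
  edge (12, 6)→(9, 6): d=(-3,0) right/bottom  bias=-1
  edge (9, 6)→(14, 4): d=(5,-2) top-left  bias=+0
  edge (14, 4)→(12, 6): d=(-2,2) right/bottom  bias=-1
    (8,0)@(17, 1): e=[15,-9,0] → .  [on edge]
    (7,1)@(15, 3): e=[9,-3,0] → .  [on edge]
    (6,2)@(13, 5): e=[3,3,0] → .  [on edge]
    (5,3)@(11, 7): e=[-3,9,0] → .  [on edge]
    (4,4)@(9, 9): e=[-9,15,0] → .  [on edge]
    (3,5)@(7, 11): e=[-15,21,0] → .  [on edge]
    (2,6)@(5, 13): e=[-21,27,0] → .  [on edge]
    (1,7)@(3, 15): e=[-27,33,0] → .  [on edge]
    (0,8)@(1, 17): e=[-33,39,0] → .  [on edge]
  covered (0 px):
    . . . . . . . . .
    . . . . . . . . .
    . . . . . . . . .
    . . . . . . . . .
    . . . . . . . . .
    . . . . . . . . .
    . . . . . . . . .
    . . . . . . . . .
    . . . . . . . . .
    . . . . . . . . .

Result: [[7,4],[4,5],[5,5],[6,5],[3,6],[4,6],[5,6],[6,6],[4,7],[5,7],[4,8],[4,9]]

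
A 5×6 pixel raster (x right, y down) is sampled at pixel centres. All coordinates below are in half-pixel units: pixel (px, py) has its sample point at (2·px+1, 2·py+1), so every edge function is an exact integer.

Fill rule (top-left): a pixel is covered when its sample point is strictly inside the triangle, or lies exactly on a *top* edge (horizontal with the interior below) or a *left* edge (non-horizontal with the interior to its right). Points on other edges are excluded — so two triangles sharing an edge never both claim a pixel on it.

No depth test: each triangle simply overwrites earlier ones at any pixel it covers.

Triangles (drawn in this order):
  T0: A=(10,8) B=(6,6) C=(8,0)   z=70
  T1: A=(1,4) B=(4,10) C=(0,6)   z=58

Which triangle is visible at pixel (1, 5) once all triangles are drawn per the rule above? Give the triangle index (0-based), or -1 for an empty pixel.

T0:
  2·area = 28
  edge (10, 8)→(6, 6): d=(-4,-2) top-left  bias=+0
  edge (6, 6)→(8, 0): d=(2,-6) top-left  bias=+0
  edge (8, 0)→(10, 8): d=(2,8) right/bottom  bias=-1
    (3,1)@(7, 3): e=[14,0,14] → █  [on edge]
    (4,1)@(9, 3): e=[18,12,-2] → ·
    (3,2)@(7, 5): e=[6,4,18] → █
    (4,2)@(9, 5): e=[10,16,2] → █
    (3,3)@(7, 7): e=[-2,8,22] → ·
    (4,3)@(9, 7): e=[2,20,6] → █
    (2,4)@(5, 9): e=[-14,0,42] → ·  [on edge]
    (4,4)@(9, 9): e=[-6,24,10] → ·
  covered (4 px):
    · · · · ·
    · · · █ ·
    · · · █ █
    · · · · █
    · · · · ·
    · · · · ·
T1:
  2·area = 12
  edge (1, 4)→(4, 10): d=(3,6) right/bottom  bias=-1
  edge (4, 10)→(0, 6): d=(-4,-4) top-left  bias=+0
  edge (0, 6)→(1, 4): d=(1,-2) top-left  bias=+0
    (0,2)@(1, 5): e=[3,8,1] → █
    (1,2)@(3, 5): e=[-9,16,5] → ·
    (0,3)@(1, 7): e=[9,0,3] → █  [on edge]
    (1,3)@(3, 7): e=[-3,8,7] → ·
    (0,4)@(1, 9): e=[15,-8,5] → ·
    (1,4)@(3, 9): e=[3,0,9] → █  [on edge]
    (2,4)@(5, 9): e=[-9,8,13] → ·
    (1,5)@(3, 11): e=[9,-8,11] → ·
    (2,5)@(5, 11): e=[-3,0,15] → ·  [on edge]
  covered (3 px):
    · · · · ·
    · · · · ·
    █ · · · ·
    █ · · · ·
    · █ · · ·
    · · · · ·

Z-buffer (winner per pixel, '.' = empty):
  . . . . .
  . . . 0 .
  1 . . 0 0
  1 . . . 0
  . 1 . . .
  . . . . .

Answer: -1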